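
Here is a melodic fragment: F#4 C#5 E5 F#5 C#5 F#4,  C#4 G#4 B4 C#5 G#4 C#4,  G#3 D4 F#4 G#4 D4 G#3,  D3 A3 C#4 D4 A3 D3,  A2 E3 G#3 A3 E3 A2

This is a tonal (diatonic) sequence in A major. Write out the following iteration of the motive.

Unit = 6 notes; the statements start on F#4, C#4, G#3, D3, A2, moving down a 4th each time.
From E2 the diatonic shape gives E2 B2 D3 E3 B2 E2.

E2 B2 D3 E3 B2 E2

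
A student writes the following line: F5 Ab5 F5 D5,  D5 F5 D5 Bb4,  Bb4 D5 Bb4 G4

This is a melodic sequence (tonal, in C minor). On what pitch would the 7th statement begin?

With a 4-note motive the entries are F5, D5, Bb4, each down a 3rd from the previous.
Continuing: G4 → Eb4 → C4 → Ab3. Statement 7 starts on Ab3.

Ab3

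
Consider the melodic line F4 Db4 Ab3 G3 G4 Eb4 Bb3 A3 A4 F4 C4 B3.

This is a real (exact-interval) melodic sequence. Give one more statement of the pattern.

B4 G4 D4 C#4

With a 4-note motive the entries are F4, G4, A4, each up a 2nd from the previous.
From B4 the exact shape gives B4 G4 D4 C#4.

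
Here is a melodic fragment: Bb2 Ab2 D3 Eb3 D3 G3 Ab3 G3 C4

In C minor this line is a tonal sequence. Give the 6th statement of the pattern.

C5 Bb4 Eb5

The 3-note cells begin on Bb2, Eb3, Ab3 — each up a 4th from the last.
Carrying on: D4 → G4 → C5.
So cell 6 is C5 Bb4 Eb5.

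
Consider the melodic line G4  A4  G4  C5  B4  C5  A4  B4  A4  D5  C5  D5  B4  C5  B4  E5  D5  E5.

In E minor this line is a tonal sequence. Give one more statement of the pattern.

C5 D5 C5 F#5 E5 F#5

Taking 6-note groups, the heads are G4, A4, B4: the pattern moves up a 2nd.
From C5 the diatonic shape gives C5 D5 C5 F#5 E5 F#5.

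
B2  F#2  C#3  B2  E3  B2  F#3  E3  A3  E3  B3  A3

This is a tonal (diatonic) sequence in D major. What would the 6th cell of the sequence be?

C#5 G4 D5 C#5

Unit = 4 notes; the statements start on B2, E3, A3, moving up a 4th each time.
Carrying on: D4 → G4 → C#5.
Statement 6 starts on C#5 and keeps the same diatonic contour: C#5 G4 D5 C#5.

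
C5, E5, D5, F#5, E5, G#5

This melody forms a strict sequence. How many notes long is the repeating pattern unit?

6 notes total. Splitting into 3 groups of 2:
C5 E5 | D5 F#5 | E5 G#5
Every group is a transposition up a 2nd of the one before; no shorter unit works.

2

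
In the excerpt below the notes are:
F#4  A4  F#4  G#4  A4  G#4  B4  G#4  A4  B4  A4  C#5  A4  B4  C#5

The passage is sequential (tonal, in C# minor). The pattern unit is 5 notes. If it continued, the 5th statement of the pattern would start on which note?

C#5

With a 5-note motive the entries are F#4, G#4, A4, each up a 2nd from the previous.
Continuing: B4 → C#5. Statement 5 starts on C#5.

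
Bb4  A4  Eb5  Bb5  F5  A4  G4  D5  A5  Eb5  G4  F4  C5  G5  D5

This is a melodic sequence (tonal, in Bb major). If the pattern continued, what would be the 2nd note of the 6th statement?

With 5-note cells, note 2 of each statement runs A4, G4, F4.
Extending down a 2nd: Eb4 → D4 → C4.

C4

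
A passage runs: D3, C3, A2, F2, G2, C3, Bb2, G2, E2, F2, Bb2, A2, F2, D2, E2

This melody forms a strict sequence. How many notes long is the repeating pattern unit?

There are 15 notes; a 5-note unit gives 3 cells:
D3 C3 A2 F2 G2 | C3 Bb2 G2 E2 F2 | Bb2 A2 F2 D2 E2
Every group is a transposition down a 2nd of the one before; no shorter unit works.

5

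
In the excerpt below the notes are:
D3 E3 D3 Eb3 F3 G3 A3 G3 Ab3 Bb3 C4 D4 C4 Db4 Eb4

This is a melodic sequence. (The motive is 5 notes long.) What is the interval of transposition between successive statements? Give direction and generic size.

up a 4th

Taking 5-note groups, the heads are D3, G3, C4: the pattern moves up a 4th.
D3 to G3 is up a 4th.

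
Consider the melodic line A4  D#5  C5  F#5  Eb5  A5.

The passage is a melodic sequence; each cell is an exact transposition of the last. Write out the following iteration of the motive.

Gb5 C6

Taking 2-note groups, the heads are A4, C5, Eb5: the pattern moves up a 3rd.
So cell 4 is Gb5 C6.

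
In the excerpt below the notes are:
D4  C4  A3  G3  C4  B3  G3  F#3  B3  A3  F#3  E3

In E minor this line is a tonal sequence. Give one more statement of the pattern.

With a 4-note motive the entries are D4, C4, B3, each down a 2nd from the previous.
Statement 4 starts on A3 and keeps the same diatonic contour: A3 G3 E3 D3.

A3 G3 E3 D3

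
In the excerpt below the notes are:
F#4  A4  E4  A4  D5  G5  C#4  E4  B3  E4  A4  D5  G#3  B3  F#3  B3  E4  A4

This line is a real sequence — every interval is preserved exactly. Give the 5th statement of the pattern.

The 6-note cells begin on F#4, C#4, G#3 — each down a 4th from the last.
Extending down a 4th: D#3 → A#2.
Statement 5 starts on A#2 and keeps the same exact contour: A#2 C#3 G#2 C#3 F#3 B3.

A#2 C#3 G#2 C#3 F#3 B3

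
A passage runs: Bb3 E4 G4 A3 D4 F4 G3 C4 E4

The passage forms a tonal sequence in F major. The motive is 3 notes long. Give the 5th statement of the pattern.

E3 A3 C4

With a 3-note motive the entries are Bb3, A3, G3, each down a 2nd from the previous.
Extending down a 2nd: F3 → E3.
Statement 5 starts on E3 and keeps the same diatonic contour: E3 A3 C4.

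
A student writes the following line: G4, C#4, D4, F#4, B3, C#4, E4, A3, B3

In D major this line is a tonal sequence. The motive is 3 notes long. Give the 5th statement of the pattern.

C#4 F#3 G3

The 3-note cells begin on G4, F#4, E4 — each down a 2nd from the last.
Continuing the starts: D4 → C#4.
Statement 5 starts on C#4 and keeps the same diatonic contour: C#4 F#3 G3.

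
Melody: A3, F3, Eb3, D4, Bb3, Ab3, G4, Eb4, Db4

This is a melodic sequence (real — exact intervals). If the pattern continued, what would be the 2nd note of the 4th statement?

Grouping in 3s, the 2nd note of each cell is F3, Bb3, Eb4.
Each moves up a 4th; the next is Ab4.

Ab4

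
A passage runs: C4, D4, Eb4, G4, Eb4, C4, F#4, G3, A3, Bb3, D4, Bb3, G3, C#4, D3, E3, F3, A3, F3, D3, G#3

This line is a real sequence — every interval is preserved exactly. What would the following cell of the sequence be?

A2 B2 C3 E3 C3 A2 D#3

With a 7-note motive the entries are C4, G3, D3, each down a 4th from the previous.
Statement 4 starts on A2 and keeps the same exact contour: A2 B2 C3 E3 C3 A2 D#3.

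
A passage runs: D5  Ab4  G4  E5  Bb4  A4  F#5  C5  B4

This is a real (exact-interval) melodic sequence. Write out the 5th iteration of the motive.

A#5 E5 D#5

The 3-note cells begin on D5, E5, F#5 — each up a 2nd from the last.
Continuing the starts: G#5 → A#5.
From A#5 the exact shape gives A#5 E5 D#5.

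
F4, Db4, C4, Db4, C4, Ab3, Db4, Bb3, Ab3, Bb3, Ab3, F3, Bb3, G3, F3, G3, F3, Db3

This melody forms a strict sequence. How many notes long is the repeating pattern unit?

6

There are 18 notes; a 6-note unit gives 3 cells:
F4 Db4 C4 Db4 C4 Ab3 | Db4 Bb3 Ab3 Bb3 Ab3 F3 | Bb3 G3 F3 G3 F3 Db3
Each cell is the previous one down a 3rd — so the unit is 6 notes.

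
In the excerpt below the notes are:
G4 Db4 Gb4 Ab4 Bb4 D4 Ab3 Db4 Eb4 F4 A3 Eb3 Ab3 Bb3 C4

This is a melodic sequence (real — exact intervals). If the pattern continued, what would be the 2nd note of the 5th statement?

With 5-note cells, note 2 of each statement runs Db4, Ab3, Eb3.
Each moves down a 4th. Continuing: Bb2 → F2.

F2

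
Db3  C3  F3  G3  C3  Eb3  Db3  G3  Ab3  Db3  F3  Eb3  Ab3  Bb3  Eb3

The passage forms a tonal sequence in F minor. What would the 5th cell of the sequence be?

Unit = 5 notes; the statements start on Db3, Eb3, F3, moving up a 2nd each time.
Carrying on: G3 → Ab3.
From Ab3 the diatonic shape gives Ab3 G3 C4 Db4 G3.

Ab3 G3 C4 Db4 G3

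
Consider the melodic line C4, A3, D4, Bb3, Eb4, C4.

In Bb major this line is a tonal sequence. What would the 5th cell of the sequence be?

Unit = 2 notes; the statements start on C4, D4, Eb4, moving up a 2nd each time.
Carrying on: F4 → G4.
From G4 the diatonic shape gives G4 Eb4.

G4 Eb4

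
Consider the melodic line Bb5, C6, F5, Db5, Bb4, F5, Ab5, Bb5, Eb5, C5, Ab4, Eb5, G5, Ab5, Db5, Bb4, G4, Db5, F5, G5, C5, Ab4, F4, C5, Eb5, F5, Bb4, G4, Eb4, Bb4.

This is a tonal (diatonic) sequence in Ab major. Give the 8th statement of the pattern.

Bb4 C5 F4 Db4 Bb3 F4

Taking 6-note groups, the heads are Bb5, Ab5, G5, F5, Eb5: the pattern moves down a 2nd.
Carrying on: Db5 → C5 → Bb4.
From Bb4 the diatonic shape gives Bb4 C5 F4 Db4 Bb3 F4.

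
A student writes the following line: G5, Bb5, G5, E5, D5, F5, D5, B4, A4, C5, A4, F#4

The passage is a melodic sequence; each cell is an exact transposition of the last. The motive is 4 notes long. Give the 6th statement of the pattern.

With a 4-note motive the entries are G5, D5, A4, each down a 4th from the previous.
Extending down a 4th: E4 → B3 → F#3.
Statement 6 starts on F#3 and keeps the same exact contour: F#3 A3 F#3 D#3.

F#3 A3 F#3 D#3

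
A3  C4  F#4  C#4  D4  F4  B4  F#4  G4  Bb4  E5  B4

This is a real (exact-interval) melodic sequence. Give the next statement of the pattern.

C5 Eb5 A5 E5

Unit = 4 notes; the statements start on A3, D4, G4, moving up a 4th each time.
So cell 4 is C5 Eb5 A5 E5.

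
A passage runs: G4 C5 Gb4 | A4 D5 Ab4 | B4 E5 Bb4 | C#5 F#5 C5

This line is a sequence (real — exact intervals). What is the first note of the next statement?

D#5

Unit = 3 notes; the statements start on G4, A4, B4, C#5, moving up a 2nd each time.
One more step up a 2nd gives D#5.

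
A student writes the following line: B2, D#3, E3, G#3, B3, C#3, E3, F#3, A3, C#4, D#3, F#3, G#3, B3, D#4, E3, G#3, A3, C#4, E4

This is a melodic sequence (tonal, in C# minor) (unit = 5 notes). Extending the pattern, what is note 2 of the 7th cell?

C#4

Grouping in 5s, the 2nd note of each cell is D#3, E3, F#3, G#3.
Extending up a 2nd: A3 → B3 → C#4.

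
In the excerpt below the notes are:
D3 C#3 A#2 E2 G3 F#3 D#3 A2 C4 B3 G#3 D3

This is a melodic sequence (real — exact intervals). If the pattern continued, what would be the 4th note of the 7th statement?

With 4-note cells, note 4 of each statement runs E2, A2, D3.
Each moves up a 4th. Continuing: G3 → C4 → F4 → Bb4.

Bb4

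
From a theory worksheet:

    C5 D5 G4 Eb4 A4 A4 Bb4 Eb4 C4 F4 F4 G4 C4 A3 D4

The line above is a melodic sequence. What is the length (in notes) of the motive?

Try groups of 5 (3 cells in 15 notes):
C5 D5 G4 Eb4 A4 | A4 Bb4 Eb4 C4 F4 | F4 G4 C4 A3 D4
Every group is a transposition down a 3rd of the one before; no shorter unit works.

5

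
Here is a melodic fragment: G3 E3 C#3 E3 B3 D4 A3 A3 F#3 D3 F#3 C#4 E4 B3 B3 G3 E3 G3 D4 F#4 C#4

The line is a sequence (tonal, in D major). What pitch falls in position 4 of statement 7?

Grouping in 7s, the 4th note of each cell is E3, F#3, G3.
Each moves up a 2nd. Continuing: A3 → B3 → C#4 → D4.

D4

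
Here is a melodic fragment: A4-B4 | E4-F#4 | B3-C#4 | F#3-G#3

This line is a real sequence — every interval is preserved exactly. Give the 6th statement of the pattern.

Taking 2-note groups, the heads are A4, E4, B3, F#3: the pattern moves down a 4th.
Carrying on: C#3 → G#2.
Statement 6 starts on G#2 and keeps the same exact contour: G#2 A#2.

G#2 A#2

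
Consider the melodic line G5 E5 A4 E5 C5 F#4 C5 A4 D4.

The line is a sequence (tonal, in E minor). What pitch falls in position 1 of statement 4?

Grouping in 3s, the 1st note of each cell is G5, E5, C5.
One more down a 3rd gives A4.

A4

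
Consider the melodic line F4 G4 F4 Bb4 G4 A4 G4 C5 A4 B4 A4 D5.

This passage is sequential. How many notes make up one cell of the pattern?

Try groups of 4 (3 cells in 12 notes):
F4 G4 F4 Bb4 | G4 A4 G4 C5 | A4 B4 A4 D5
Every group is a transposition up a 2nd of the one before; no shorter unit works.

4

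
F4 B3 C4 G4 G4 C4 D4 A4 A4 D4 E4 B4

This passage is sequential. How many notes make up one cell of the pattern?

4

There are 12 notes; a 4-note unit gives 3 cells:
F4 B3 C4 G4 | G4 C4 D4 A4 | A4 D4 E4 B4
Every group is a transposition up a 2nd of the one before; no shorter unit works.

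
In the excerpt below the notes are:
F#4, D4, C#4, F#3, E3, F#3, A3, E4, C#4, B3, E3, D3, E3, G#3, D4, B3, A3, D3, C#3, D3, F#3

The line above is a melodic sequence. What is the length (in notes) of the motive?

Try groups of 7 (3 cells in 21 notes):
F#4 D4 C#4 F#3 E3 F#3 A3 | E4 C#4 B3 E3 D3 E3 G#3 | D4 B3 A3 D3 C#3 D3 F#3
Every group is a transposition down a 2nd of the one before; no shorter unit works.

7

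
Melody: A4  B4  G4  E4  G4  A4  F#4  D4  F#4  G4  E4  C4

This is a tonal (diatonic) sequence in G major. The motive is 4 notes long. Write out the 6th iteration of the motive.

With a 4-note motive the entries are A4, G4, F#4, each down a 2nd from the previous.
Continuing the starts: E4 → D4 → C4.
From C4 the diatonic shape gives C4 D4 B3 G3.

C4 D4 B3 G3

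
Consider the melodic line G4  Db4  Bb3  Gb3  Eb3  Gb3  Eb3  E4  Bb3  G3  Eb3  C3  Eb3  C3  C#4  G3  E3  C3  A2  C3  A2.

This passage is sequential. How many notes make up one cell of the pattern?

There are 21 notes; a 7-note unit gives 3 cells:
G4 Db4 Bb3 Gb3 Eb3 Gb3 Eb3 | E4 Bb3 G3 Eb3 C3 Eb3 C3 | C#4 G3 E3 C3 A2 C3 A2
Each cell is the previous one down a 3rd — so the unit is 7 notes.

7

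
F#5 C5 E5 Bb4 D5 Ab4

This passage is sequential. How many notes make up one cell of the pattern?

2

Try groups of 2 (3 cells in 6 notes):
F#5 C5 | E5 Bb4 | D5 Ab4
That's a consistent down a 2nd shift per cell, and no other grouping gives one.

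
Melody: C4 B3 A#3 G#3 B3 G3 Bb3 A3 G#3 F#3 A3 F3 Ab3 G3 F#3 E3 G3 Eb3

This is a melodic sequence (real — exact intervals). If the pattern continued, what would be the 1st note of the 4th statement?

With 6-note cells, note 1 of each statement runs C4, Bb3, Ab3.
Each moves down a 2nd; the next is Gb3.

Gb3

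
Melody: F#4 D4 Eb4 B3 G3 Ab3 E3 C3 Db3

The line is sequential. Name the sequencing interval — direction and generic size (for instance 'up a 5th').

The 3-note cells begin on F#4, B3, E3 — each down a 5th from the last.
From F#4 to B3: down a 5th.

down a 5th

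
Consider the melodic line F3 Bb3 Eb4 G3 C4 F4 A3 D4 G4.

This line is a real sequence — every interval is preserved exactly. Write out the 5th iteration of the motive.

With a 3-note motive the entries are F3, G3, A3, each up a 2nd from the previous.
Carrying on: B3 → C#4.
So cell 5 is C#4 F#4 B4.

C#4 F#4 B4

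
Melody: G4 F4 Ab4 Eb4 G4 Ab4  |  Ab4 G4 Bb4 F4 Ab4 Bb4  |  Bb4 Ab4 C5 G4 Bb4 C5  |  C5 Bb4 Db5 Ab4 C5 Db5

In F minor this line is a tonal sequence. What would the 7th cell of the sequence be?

Unit = 6 notes; the statements start on G4, Ab4, Bb4, C5, moving up a 2nd each time.
Continuing the starts: Db5 → Eb5 → F5.
So cell 7 is F5 Eb5 G5 Db5 F5 G5.

F5 Eb5 G5 Db5 F5 G5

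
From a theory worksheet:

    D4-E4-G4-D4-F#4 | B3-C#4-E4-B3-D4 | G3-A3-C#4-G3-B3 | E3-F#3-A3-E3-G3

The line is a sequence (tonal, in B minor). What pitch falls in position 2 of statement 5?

D3

With 5-note cells, note 2 of each statement runs E4, C#4, A3, F#3.
From F#3, down a 3rd gives D3.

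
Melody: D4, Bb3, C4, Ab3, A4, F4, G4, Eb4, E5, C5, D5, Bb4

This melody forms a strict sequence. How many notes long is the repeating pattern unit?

4

12 notes total. Splitting into 3 groups of 4:
D4 Bb3 C4 Ab3 | A4 F4 G4 Eb4 | E5 C5 D5 Bb4
That's a consistent up a 5th shift per cell, and no other grouping gives one.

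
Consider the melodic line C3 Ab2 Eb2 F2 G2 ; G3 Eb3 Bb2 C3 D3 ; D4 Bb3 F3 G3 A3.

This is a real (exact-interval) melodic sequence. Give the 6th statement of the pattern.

B5 G5 D5 E5 F#5

Taking 5-note groups, the heads are C3, G3, D4: the pattern moves up a 5th.
Continuing the starts: A4 → E5 → B5.
From B5 the exact shape gives B5 G5 D5 E5 F#5.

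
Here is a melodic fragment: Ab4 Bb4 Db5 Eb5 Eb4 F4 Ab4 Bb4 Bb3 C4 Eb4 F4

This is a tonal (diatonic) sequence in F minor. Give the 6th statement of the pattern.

Unit = 4 notes; the statements start on Ab4, Eb4, Bb3, moving down a 4th each time.
Continuing the starts: F3 → C3 → G2.
From G2 the diatonic shape gives G2 Ab2 C3 Db3.

G2 Ab2 C3 Db3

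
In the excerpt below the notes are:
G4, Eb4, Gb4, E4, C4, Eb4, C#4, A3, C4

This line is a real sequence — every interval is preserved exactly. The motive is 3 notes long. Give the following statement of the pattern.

Taking 3-note groups, the heads are G4, E4, C#4: the pattern moves down a 3rd.
So cell 4 is A#3 F#3 A3.

A#3 F#3 A3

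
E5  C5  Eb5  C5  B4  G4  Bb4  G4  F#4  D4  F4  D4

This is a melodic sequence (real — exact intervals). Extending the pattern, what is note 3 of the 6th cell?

The unit is 4 notes. Position-3 pitches of the 3 shown cells: Eb5, Bb4, F4.
Carrying that down a 4th forward: C4 → G3 → D3.

D3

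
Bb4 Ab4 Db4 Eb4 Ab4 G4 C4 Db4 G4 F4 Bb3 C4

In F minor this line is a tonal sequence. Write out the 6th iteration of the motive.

Unit = 4 notes; the statements start on Bb4, Ab4, G4, moving down a 2nd each time.
Extending down a 2nd: F4 → Eb4 → Db4.
Statement 6 starts on Db4 and keeps the same diatonic contour: Db4 C4 F3 G3.

Db4 C4 F3 G3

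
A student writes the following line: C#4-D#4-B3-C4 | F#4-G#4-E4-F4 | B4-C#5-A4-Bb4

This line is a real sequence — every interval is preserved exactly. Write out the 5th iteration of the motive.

Unit = 4 notes; the statements start on C#4, F#4, B4, moving up a 4th each time.
Extending up a 4th: E5 → A5.
So cell 5 is A5 B5 G5 Ab5.

A5 B5 G5 Ab5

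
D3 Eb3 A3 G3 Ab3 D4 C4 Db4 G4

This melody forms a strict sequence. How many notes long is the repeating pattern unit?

3

9 notes total. Splitting into 3 groups of 3:
D3 Eb3 A3 | G3 Ab3 D4 | C4 Db4 G4
That's a consistent up a 4th shift per cell, and no other grouping gives one.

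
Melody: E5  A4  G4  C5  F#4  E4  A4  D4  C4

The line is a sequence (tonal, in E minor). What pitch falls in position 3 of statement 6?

Grouping in 3s, the 3rd note of each cell is G4, E4, C4.
Each moves down a 3rd. Continuing: A3 → F#3 → D3.

D3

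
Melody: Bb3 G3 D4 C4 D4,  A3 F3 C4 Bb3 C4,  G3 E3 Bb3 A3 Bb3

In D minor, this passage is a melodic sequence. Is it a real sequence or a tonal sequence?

Every note is diatonic to D minor.
Cell 1 has -3 semitones from note 1 to 2, but cell 2 has -4 — the interval quality changes while the contour stays the same, which is the hallmark of a tonal sequence.

tonal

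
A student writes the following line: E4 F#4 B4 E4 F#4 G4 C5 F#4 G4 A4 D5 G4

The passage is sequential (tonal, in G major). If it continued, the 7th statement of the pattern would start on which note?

The 4-note cells begin on E4, F#4, G4 — each up a 2nd from the last.
Continuing: A4 → B4 → C5 → D5. Statement 7 starts on D5.

D5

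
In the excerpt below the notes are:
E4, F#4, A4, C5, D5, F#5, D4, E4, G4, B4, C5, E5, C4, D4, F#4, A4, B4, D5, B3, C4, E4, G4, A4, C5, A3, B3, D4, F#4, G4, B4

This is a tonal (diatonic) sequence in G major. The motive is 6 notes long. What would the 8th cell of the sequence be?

Taking 6-note groups, the heads are E4, D4, C4, B3, A3: the pattern moves down a 2nd.
Continuing the starts: G3 → F#3 → E3.
So cell 8 is E3 F#3 A3 C4 D4 F#4.

E3 F#3 A3 C4 D4 F#4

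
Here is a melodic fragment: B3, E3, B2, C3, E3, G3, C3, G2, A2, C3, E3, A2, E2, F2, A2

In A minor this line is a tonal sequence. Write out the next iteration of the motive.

C3 F2 C2 D2 F2

Taking 5-note groups, the heads are B3, G3, E3: the pattern moves down a 3rd.
So cell 4 is C3 F2 C2 D2 F2.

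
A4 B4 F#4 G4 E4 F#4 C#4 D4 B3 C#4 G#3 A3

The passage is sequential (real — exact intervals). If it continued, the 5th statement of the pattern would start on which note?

Taking 4-note groups, the heads are A4, E4, B3: the pattern moves down a 4th.
Extending the heads down a 4th: F#3 → C#3.

C#3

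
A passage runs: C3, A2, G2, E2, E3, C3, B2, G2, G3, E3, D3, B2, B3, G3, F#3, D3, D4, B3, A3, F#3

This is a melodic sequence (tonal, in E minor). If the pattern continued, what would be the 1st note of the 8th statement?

C5

With 4-note cells, note 1 of each statement runs C3, E3, G3, B3, D4.
Each moves up a 3rd. Continuing: F#4 → A4 → C5.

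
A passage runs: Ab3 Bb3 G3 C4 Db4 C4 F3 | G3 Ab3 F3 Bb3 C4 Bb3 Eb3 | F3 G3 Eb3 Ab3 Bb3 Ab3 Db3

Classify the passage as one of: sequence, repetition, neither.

Each 7-note cell is the previous one transposed down a 2nd.

sequence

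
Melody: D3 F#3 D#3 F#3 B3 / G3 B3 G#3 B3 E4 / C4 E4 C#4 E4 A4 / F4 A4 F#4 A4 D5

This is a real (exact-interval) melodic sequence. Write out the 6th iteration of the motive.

Eb5 G5 E5 G5 C6

Taking 5-note groups, the heads are D3, G3, C4, F4: the pattern moves up a 4th.
Extending up a 4th: Bb4 → Eb5.
So cell 6 is Eb5 G5 E5 G5 C6.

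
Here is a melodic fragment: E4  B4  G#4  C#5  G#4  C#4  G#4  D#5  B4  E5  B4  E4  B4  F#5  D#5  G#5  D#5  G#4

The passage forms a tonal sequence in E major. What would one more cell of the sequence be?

D#5 A5 F#5 B5 F#5 B4

The 6-note cells begin on E4, G#4, B4 — each up a 3rd from the last.
Statement 4 starts on D#5 and keeps the same diatonic contour: D#5 A5 F#5 B5 F#5 B4.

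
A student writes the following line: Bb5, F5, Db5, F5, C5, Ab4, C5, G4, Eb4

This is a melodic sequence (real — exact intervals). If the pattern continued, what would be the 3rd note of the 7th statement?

G2

Grouping in 3s, the 3rd note of each cell is Db5, Ab4, Eb4.
Each moves down a 4th. Continuing: Bb3 → F3 → C3 → G2.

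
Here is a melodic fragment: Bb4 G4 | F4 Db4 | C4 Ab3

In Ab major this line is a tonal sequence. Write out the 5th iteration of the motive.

Db3 Bb2

Taking 2-note groups, the heads are Bb4, F4, C4: the pattern moves down a 4th.
Extending down a 4th: G3 → Db3.
Statement 5 starts on Db3 and keeps the same diatonic contour: Db3 Bb2.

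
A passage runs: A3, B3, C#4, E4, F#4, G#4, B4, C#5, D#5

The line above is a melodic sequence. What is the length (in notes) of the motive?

There are 9 notes; a 3-note unit gives 3 cells:
A3 B3 C#4 | E4 F#4 G#4 | B4 C#5 D#5
Every group is a transposition up a 5th of the one before; no shorter unit works.

3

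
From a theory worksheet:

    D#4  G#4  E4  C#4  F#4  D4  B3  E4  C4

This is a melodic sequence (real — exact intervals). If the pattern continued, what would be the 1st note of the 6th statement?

F3

With 3-note cells, note 1 of each statement runs D#4, C#4, B3.
Each moves down a 2nd. Continuing: A3 → G3 → F3.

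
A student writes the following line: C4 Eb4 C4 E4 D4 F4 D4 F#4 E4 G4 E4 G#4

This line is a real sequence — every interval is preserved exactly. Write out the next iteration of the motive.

F#4 A4 F#4 A#4

With a 4-note motive the entries are C4, D4, E4, each up a 2nd from the previous.
Statement 4 starts on F#4 and keeps the same exact contour: F#4 A4 F#4 A#4.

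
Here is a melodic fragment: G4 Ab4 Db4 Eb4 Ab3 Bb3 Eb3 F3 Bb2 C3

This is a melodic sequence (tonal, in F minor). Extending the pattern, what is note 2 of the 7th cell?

Grouping in 2s, the 2nd note of each cell is Ab4, Eb4, Bb3, F3, C3.
Extending down a 4th: G2 → Db2.

Db2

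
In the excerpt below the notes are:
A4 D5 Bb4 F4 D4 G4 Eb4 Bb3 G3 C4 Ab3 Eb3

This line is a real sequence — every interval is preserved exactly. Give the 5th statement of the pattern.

F2 Bb2 Gb2 Db2

Taking 4-note groups, the heads are A4, D4, G3: the pattern moves down a 5th.
Extending down a 5th: C3 → F2.
So cell 5 is F2 Bb2 Gb2 Db2.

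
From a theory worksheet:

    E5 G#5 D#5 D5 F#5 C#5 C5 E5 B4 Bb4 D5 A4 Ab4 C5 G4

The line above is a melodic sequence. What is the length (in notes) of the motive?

Try groups of 3 (5 cells in 15 notes):
E5 G#5 D#5 | D5 F#5 C#5 | C5 E5 B4 | Bb4 D5 A4 | Ab4 C5 G4
Every group is a transposition down a 2nd of the one before; no shorter unit works.

3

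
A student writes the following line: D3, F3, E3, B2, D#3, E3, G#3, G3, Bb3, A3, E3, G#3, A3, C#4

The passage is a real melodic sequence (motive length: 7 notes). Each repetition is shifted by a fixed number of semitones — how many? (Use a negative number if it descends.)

5

With a 7-note motive the entries are D3, G3, each up a 4th from the previous.
D3→G3 is 55 − 50 = 5 semitones.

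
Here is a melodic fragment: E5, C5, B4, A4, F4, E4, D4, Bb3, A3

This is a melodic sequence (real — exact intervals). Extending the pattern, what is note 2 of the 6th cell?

Db2

With 3-note cells, note 2 of each statement runs C5, F4, Bb3.
Each moves down a 5th. Continuing: Eb3 → Ab2 → Db2.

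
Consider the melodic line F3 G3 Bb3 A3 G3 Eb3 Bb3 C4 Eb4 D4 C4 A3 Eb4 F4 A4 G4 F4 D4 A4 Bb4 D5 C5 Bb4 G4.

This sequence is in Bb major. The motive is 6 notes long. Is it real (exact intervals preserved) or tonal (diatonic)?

tonal

Every note is diatonic to Bb major.
Cell 1 has -4 semitones from note 5 to 6, but cell 2 has -3 — the interval quality changes while the contour stays the same, which is the hallmark of a tonal sequence.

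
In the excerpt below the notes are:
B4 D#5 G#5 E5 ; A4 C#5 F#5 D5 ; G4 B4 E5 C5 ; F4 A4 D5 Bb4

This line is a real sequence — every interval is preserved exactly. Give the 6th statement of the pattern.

Db4 F4 Bb4 Gb4

Unit = 4 notes; the statements start on B4, A4, G4, F4, moving down a 2nd each time.
Extending down a 2nd: Eb4 → Db4.
From Db4 the exact shape gives Db4 F4 Bb4 Gb4.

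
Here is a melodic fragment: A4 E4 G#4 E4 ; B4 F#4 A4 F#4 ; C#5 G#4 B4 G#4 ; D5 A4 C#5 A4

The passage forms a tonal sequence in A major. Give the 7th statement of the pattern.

G#5 D5 F#5 D5

Taking 4-note groups, the heads are A4, B4, C#5, D5: the pattern moves up a 2nd.
Continuing the starts: E5 → F#5 → G#5.
From G#5 the diatonic shape gives G#5 D5 F#5 D5.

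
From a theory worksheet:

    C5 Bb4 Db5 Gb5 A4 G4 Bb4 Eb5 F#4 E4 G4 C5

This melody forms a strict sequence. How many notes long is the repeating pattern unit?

4

12 notes total. Splitting into 3 groups of 4:
C5 Bb4 Db5 Gb5 | A4 G4 Bb4 Eb5 | F#4 E4 G4 C5
That's a consistent down a 3rd shift per cell, and no other grouping gives one.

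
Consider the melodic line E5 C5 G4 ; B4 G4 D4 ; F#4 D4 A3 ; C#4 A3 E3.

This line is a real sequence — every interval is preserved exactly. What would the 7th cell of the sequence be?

Unit = 3 notes; the statements start on E5, B4, F#4, C#4, moving down a 4th each time.
Carrying on: G#3 → D#3 → A#2.
So cell 7 is A#2 F#2 C#2.

A#2 F#2 C#2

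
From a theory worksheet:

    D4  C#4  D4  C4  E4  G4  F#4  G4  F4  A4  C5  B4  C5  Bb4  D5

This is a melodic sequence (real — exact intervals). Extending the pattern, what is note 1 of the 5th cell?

Bb5

The unit is 5 notes. Position-1 pitches of the 3 shown cells: D4, G4, C5.
Carrying that up a 4th forward: F5 → Bb5.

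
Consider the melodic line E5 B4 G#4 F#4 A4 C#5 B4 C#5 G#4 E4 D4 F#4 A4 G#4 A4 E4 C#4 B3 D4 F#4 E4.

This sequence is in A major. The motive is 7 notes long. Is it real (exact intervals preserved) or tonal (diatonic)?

Every note is diatonic to A major.
Cell 1 has -3 semitones from note 2 to 3, but cell 2 has -4 — the interval quality changes while the contour stays the same, which is the hallmark of a tonal sequence.

tonal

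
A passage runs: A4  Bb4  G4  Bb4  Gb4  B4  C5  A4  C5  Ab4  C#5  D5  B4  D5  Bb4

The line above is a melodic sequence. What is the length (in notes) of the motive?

5

Try groups of 5 (3 cells in 15 notes):
A4 Bb4 G4 Bb4 Gb4 | B4 C5 A4 C5 Ab4 | C#5 D5 B4 D5 Bb4
That's a consistent up a 2nd shift per cell, and no other grouping gives one.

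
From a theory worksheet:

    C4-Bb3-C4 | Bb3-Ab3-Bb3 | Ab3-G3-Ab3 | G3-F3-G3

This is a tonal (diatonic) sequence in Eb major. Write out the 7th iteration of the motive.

Unit = 3 notes; the statements start on C4, Bb3, Ab3, G3, moving down a 2nd each time.
Continuing the starts: F3 → Eb3 → D3.
Statement 7 starts on D3 and keeps the same diatonic contour: D3 C3 D3.

D3 C3 D3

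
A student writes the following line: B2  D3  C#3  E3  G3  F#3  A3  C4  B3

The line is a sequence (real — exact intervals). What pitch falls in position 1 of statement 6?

The unit is 3 notes. Position-1 pitches of the 3 shown cells: B2, E3, A3.
Carrying that up a 4th forward: D4 → G4 → C5.

C5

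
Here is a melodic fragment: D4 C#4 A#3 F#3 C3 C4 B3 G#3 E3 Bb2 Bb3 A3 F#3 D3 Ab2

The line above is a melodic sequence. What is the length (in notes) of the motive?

5

15 notes total. Splitting into 3 groups of 5:
D4 C#4 A#3 F#3 C3 | C4 B3 G#3 E3 Bb2 | Bb3 A3 F#3 D3 Ab2
Each cell is the previous one down a 2nd — so the unit is 5 notes.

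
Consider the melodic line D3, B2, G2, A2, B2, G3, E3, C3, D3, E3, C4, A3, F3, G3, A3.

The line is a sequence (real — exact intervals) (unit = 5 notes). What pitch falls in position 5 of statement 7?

F5

The unit is 5 notes. Position-5 pitches of the 3 shown cells: B2, E3, A3.
Carrying that up a 4th forward: D4 → G4 → C5 → F5.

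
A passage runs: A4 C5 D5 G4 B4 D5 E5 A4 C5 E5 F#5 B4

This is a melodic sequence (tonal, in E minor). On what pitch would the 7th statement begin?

The 4-note cells begin on A4, B4, C5 — each up a 2nd from the last.
Continuing: D5 → E5 → F#5 → G5. Statement 7 starts on G5.

G5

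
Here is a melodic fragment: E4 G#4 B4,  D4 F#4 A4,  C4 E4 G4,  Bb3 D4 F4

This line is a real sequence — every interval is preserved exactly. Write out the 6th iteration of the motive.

Gb3 Bb3 Db4

With a 3-note motive the entries are E4, D4, C4, Bb3, each down a 2nd from the previous.
Continuing the starts: Ab3 → Gb3.
So cell 6 is Gb3 Bb3 Db4.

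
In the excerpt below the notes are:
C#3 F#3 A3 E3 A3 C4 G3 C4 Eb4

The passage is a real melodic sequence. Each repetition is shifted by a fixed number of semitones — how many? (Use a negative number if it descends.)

With a 3-note motive the entries are C#3, E3, G3, each up a 3rd from the previous.
C#3→E3 is 52 − 49 = 3 semitones.

3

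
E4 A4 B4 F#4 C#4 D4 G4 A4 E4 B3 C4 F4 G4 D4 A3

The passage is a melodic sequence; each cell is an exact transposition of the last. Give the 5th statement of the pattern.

Unit = 5 notes; the statements start on E4, D4, C4, moving down a 2nd each time.
Continuing the starts: Bb3 → Ab3.
Statement 5 starts on Ab3 and keeps the same exact contour: Ab3 Db4 Eb4 Bb3 F3.

Ab3 Db4 Eb4 Bb3 F3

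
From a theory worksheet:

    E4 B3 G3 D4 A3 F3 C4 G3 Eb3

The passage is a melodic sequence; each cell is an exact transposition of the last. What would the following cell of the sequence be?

Taking 3-note groups, the heads are E4, D4, C4: the pattern moves down a 2nd.
From Bb3 the exact shape gives Bb3 F3 Db3.

Bb3 F3 Db3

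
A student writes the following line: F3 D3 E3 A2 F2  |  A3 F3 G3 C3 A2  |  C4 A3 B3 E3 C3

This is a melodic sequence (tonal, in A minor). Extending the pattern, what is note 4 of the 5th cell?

B3

With 5-note cells, note 4 of each statement runs A2, C3, E3.
Carrying that up a 3rd forward: G3 → B3.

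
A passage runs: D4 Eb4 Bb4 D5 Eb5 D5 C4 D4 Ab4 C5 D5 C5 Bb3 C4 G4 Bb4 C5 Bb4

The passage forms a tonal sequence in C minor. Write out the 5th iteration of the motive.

G3 Ab3 Eb4 G4 Ab4 G4

With a 6-note motive the entries are D4, C4, Bb3, each down a 2nd from the previous.
Continuing the starts: Ab3 → G3.
From G3 the diatonic shape gives G3 Ab3 Eb4 G4 Ab4 G4.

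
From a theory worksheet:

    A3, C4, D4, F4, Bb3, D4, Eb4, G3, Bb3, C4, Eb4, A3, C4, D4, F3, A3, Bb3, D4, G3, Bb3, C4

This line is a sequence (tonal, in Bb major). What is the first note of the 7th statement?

The 7-note cells begin on A3, G3, F3 — each down a 2nd from the last.
Extending the heads down a 2nd: Eb3 → D3 → C3 → Bb2.

Bb2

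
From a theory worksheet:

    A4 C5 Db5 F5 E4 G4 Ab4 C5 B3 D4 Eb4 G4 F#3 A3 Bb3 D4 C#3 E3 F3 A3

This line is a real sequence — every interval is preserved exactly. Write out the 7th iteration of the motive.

D#2 F#2 G2 B2

Unit = 4 notes; the statements start on A4, E4, B3, F#3, C#3, moving down a 4th each time.
Extending down a 4th: G#2 → D#2.
So cell 7 is D#2 F#2 G2 B2.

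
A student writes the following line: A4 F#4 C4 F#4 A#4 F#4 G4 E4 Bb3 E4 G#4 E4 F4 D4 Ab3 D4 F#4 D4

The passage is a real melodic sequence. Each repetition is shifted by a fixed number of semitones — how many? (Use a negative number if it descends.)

The 6-note cells begin on A4, G4, F4 — each down a 2nd from the last.
A4 to G4 spans -2 semitones.

-2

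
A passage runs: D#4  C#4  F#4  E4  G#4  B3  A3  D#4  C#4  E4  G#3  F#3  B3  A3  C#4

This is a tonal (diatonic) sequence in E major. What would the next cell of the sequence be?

E3 D#3 G#3 F#3 A3

With a 5-note motive the entries are D#4, B3, G#3, each down a 3rd from the previous.
From E3 the diatonic shape gives E3 D#3 G#3 F#3 A3.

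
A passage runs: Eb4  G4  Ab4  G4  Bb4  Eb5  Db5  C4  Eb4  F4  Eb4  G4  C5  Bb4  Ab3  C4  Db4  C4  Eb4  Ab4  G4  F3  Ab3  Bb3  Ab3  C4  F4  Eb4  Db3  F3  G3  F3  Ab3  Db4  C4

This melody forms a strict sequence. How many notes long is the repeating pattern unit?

7

35 notes total. Splitting into 5 groups of 7:
Eb4 G4 Ab4 G4 Bb4 Eb5 Db5 | C4 Eb4 F4 Eb4 G4 C5 Bb4 | Ab3 C4 Db4 C4 Eb4 Ab4 G4 | F3 Ab3 Bb3 Ab3 C4 F4 Eb4 | Db3 F3 G3 F3 Ab3 Db4 C4
That's a consistent down a 3rd shift per cell, and no other grouping gives one.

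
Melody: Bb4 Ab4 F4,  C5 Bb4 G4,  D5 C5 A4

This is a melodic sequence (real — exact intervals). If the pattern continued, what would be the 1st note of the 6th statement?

Grouping in 3s, the 1st note of each cell is Bb4, C5, D5.
Extending up a 2nd: E5 → F#5 → G#5.

G#5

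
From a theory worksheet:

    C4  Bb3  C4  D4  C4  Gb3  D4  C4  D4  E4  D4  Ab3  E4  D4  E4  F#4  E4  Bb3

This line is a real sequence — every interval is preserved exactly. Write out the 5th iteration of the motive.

G#4 F#4 G#4 A#4 G#4 D4

With a 6-note motive the entries are C4, D4, E4, each up a 2nd from the previous.
Extending up a 2nd: F#4 → G#4.
From G#4 the exact shape gives G#4 F#4 G#4 A#4 G#4 D4.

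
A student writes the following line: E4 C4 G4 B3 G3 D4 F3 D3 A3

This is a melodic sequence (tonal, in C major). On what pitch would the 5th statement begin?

G2

Unit = 3 notes; the statements start on E4, B3, F3, moving down a 4th each time.
Continuing: C3 → G2. Statement 5 starts on G2.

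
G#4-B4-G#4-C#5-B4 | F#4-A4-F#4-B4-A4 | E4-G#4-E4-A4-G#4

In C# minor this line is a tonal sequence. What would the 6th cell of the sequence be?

The 5-note cells begin on G#4, F#4, E4 — each down a 2nd from the last.
Continuing the starts: D#4 → C#4 → B3.
So cell 6 is B3 D#4 B3 E4 D#4.

B3 D#4 B3 E4 D#4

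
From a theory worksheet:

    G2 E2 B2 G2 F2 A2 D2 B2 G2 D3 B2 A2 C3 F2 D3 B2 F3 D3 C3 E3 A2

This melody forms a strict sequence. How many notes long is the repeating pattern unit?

7

21 notes total. Splitting into 3 groups of 7:
G2 E2 B2 G2 F2 A2 D2 | B2 G2 D3 B2 A2 C3 F2 | D3 B2 F3 D3 C3 E3 A2
That's a consistent up a 3rd shift per cell, and no other grouping gives one.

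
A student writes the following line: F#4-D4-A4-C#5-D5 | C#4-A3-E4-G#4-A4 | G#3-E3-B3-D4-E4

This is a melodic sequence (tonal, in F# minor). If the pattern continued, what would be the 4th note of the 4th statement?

A3

With 5-note cells, note 4 of each statement runs C#5, G#4, D4.
One more down a 4th gives A3.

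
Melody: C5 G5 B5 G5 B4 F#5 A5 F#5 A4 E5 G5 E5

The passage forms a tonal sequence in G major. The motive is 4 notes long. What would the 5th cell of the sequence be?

F#4 C5 E5 C5

Taking 4-note groups, the heads are C5, B4, A4: the pattern moves down a 2nd.
Carrying on: G4 → F#4.
From F#4 the diatonic shape gives F#4 C5 E5 C5.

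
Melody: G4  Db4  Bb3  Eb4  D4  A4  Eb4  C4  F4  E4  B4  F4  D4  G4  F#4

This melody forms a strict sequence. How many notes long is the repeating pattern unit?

5

Try groups of 5 (3 cells in 15 notes):
G4 Db4 Bb3 Eb4 D4 | A4 Eb4 C4 F4 E4 | B4 F4 D4 G4 F#4
Each cell is the previous one up a 2nd — so the unit is 5 notes.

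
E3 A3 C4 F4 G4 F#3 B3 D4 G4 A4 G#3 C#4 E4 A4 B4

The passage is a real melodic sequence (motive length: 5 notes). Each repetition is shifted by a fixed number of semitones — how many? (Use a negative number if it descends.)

2

The 5-note cells begin on E3, F#3, G#3 — each up a 2nd from the last.
Counting half-steps from E3 to F#3: 2.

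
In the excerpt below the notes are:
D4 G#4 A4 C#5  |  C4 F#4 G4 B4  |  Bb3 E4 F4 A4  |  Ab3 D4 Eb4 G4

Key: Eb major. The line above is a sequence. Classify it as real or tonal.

Each cell has the same semitone pattern (6, 1, 4) — intervals are preserved exactly.
And A4 lies outside Eb major, so the sequence is real rather than tonal.

real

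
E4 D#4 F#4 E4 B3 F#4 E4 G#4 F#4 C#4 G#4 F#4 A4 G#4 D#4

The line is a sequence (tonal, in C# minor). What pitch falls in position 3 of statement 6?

Grouping in 5s, the 3rd note of each cell is F#4, G#4, A4.
Extending up a 2nd: B4 → C#5 → D#5.

D#5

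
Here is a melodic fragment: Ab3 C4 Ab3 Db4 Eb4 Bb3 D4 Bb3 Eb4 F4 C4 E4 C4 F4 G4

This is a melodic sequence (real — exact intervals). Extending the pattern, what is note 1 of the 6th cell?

With 5-note cells, note 1 of each statement runs Ab3, Bb3, C4.
Each moves up a 2nd. Continuing: D4 → E4 → F#4.

F#4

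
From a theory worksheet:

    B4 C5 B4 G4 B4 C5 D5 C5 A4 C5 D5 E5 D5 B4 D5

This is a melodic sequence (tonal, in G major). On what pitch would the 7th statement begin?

A5

With a 5-note motive the entries are B4, C5, D5, each up a 2nd from the previous.
Continuing: E5 → F#5 → G5 → A5. Statement 7 starts on A5.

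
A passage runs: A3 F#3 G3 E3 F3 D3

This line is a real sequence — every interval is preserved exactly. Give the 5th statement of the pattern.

Db3 Bb2

Taking 2-note groups, the heads are A3, G3, F3: the pattern moves down a 2nd.
Extending down a 2nd: Eb3 → Db3.
So cell 5 is Db3 Bb2.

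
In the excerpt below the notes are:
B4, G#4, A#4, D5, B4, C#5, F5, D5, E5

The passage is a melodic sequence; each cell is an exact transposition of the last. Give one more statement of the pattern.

Ab5 F5 G5

Taking 3-note groups, the heads are B4, D5, F5: the pattern moves up a 3rd.
Statement 4 starts on Ab5 and keeps the same exact contour: Ab5 F5 G5.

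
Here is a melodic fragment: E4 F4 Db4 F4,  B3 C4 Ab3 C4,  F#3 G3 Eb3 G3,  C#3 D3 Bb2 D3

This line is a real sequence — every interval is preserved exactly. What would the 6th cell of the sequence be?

With a 4-note motive the entries are E4, B3, F#3, C#3, each down a 4th from the previous.
Carrying on: G#2 → D#2.
Statement 6 starts on D#2 and keeps the same exact contour: D#2 E2 C2 E2.

D#2 E2 C2 E2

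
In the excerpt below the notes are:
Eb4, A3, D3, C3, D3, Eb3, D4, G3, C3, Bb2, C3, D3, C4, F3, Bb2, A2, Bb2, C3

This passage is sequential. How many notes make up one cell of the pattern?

6

Try groups of 6 (3 cells in 18 notes):
Eb4 A3 D3 C3 D3 Eb3 | D4 G3 C3 Bb2 C3 D3 | C4 F3 Bb2 A2 Bb2 C3
Each cell is the previous one down a 2nd — so the unit is 6 notes.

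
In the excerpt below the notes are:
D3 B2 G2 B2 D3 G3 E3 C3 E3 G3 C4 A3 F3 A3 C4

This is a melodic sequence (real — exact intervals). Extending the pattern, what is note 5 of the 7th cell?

Grouping in 5s, the 5th note of each cell is D3, G3, C4.
Extending up a 4th: F4 → Bb4 → Eb5 → Ab5.

Ab5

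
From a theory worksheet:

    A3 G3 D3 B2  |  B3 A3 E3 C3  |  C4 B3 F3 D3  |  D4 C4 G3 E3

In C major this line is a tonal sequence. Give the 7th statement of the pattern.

G4 F4 C4 A3

The 4-note cells begin on A3, B3, C4, D4 — each up a 2nd from the last.
Extending up a 2nd: E4 → F4 → G4.
From G4 the diatonic shape gives G4 F4 C4 A3.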